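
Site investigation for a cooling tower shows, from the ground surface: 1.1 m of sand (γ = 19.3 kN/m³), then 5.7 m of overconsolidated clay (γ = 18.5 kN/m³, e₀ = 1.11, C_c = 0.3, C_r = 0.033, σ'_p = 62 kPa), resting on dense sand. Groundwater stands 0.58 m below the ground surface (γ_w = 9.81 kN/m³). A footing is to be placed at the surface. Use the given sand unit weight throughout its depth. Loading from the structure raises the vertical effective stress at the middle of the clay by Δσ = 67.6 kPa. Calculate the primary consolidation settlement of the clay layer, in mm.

S_c ≈ 213 mm

Mid-depth of clay below the ground surface: z = 1.1 + 5.7/2 = 3.95 m.
Total vertical stress at mid-clay: σ_v = 19.3×1.1 + 18.5×2.85 = 73.955 kPa.
Pore pressure: u = 9.81×(3.95 − 0.58) = 33.06 kPa.
Initial effective stress: σ'_0 = σ_v − u = 73.955 − 33.06 = 40.895 kPa.
Final effective stress: σ'_f = 40.895 + 67.6 = 108.5 kPa.
σ'_f = 108.5 > σ'_p = 62 kPa, so the stress path crosses the preconsolidation pressure — recompression up to σ'_p, then virgin compression beyond:
S_c = H/(1+e₀)·[C_r·log₁₀(σ'_p/σ'_0) + C_c·log₁₀(σ'_f/σ'_p)]
    = 5.7/2.11 × [0.033×log₁₀(62/40.895) + 0.3×log₁₀(108.5/62)]
    = 2.7014 × [0.0059638 + 0.072911] = 0.2131 m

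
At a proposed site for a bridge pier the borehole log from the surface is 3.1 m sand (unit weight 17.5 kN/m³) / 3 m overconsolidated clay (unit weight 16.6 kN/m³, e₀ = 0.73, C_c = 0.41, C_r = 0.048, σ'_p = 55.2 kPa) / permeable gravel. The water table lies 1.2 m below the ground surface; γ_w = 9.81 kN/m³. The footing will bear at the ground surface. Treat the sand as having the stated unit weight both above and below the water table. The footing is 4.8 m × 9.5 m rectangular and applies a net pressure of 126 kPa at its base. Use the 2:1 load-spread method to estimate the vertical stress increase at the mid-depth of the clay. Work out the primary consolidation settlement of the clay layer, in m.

Mid-depth of clay below the ground surface: z = 3.1 + 3/2 = 4.6 m.
Total vertical stress at mid-clay: σ_v = 17.5×3.1 + 16.6×1.5 = 79.15 kPa.
Pore pressure: u = 9.81×(4.6 − 1.2) = 33.354 kPa.
Initial effective stress: σ'_0 = σ_v − u = 79.15 − 33.354 = 45.796 kPa.
Stress increase at mid-clay by the 2:1 spreading method:
Δσ = qBL/((B+z)(L+z)) = 126×4.8×9.5/((4.8+4.6)(9.5+4.6)) = 43.35 kPa
Final effective stress: σ'_f = 45.796 + 43.35 = 89.146 kPa.
σ'_f = 89.146 > σ'_p = 55.2 kPa, so the stress path crosses the preconsolidation pressure — recompression up to σ'_p, then virgin compression beyond:
S_c = H/(1+e₀)·[C_r·log₁₀(σ'_p/σ'_0) + C_c·log₁₀(σ'_f/σ'_p)]
    = 3/1.73 × [0.048×log₁₀(55.2/45.796) + 0.41×log₁₀(89.146/55.2)]
    = 1.7341 × [0.0038934 + 0.085347] = 0.1548 m

S_c ≈ 0.155 m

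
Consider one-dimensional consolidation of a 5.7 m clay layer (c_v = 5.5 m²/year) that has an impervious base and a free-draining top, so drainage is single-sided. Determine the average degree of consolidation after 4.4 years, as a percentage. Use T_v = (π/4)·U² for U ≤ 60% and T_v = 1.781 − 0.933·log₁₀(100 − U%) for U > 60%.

Drainage path length: H_d = H = 5.7 m (single drainage).
T_v = c_v·t/H_d² = 5.5×4.4/5.7² = 0.74484.
T_v = 0.74484 corresponds to the U > 60% branch:
U = 1 − 10^((1.781 − T_v)/0.933)/100 = 0.871

U ≈ 87.1 %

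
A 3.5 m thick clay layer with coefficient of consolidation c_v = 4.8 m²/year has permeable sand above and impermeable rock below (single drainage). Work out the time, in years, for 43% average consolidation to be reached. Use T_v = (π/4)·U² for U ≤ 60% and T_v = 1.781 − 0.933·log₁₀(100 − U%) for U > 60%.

Drainage path length: H_d = H = 3.5 m (single drainage).
U ≤ 60%: T_v = (π/4)·U² = (π/4)×0.43² = 0.14522.
t = T_v·H_d²/c_v = 0.14522×3.5²/4.8 = 0.3706 years.

t ≈ 0.371 years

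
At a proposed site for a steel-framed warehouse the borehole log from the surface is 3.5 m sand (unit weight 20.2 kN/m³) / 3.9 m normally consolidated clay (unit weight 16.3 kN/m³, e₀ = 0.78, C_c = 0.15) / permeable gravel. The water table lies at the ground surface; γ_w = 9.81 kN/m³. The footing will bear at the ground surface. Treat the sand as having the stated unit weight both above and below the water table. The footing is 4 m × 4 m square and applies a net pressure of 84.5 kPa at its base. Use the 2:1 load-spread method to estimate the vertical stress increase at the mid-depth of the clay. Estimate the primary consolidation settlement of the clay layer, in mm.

Mid-depth of clay below the ground surface: z = 3.5 + 3.9/2 = 5.45 m.
Total vertical stress at mid-clay: σ_v = 20.2×3.5 + 16.3×1.95 = 102.48 kPa.
Pore pressure: u = 9.81×(5.45 − 0) = 53.465 kPa.
Initial effective stress: σ'_0 = σ_v − u = 102.48 − 53.465 = 49.015 kPa.
Stress increase at mid-clay by the 2:1 spreading method:
Δσ = qBL/((B+z)(L+z)) = 84.5×4×4/((4+5.45)(4+5.45)) = 15.14 kPa
Final effective stress: σ'_f = σ'_0 + Δσ = 49.015 + 15.14 = 64.155 kPa.
Normally consolidated clay, so the full stress increment lies on the virgin compression line:
S_c = C_c·H/(1+e₀)·log₁₀(σ'_f/σ'_0) = 0.15×3.9/(1+0.78)×log₁₀(64.155/49.015)
    = 0.32865 × 0.1169 = 0.03842 m

S_c ≈ 38.4 mm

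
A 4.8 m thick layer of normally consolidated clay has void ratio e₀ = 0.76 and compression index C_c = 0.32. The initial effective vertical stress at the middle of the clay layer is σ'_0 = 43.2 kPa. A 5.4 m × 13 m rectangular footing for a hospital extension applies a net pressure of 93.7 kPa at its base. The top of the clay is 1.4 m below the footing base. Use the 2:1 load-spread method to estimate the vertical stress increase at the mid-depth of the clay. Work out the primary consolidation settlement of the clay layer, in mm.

Mid-depth of clay below the footing base: z = 1.4 + 4.8/2 = 3.8 m.
Stress increase at mid-clay by the 2:1 spreading method:
Δσ = qBL/((B+z)(L+z)) = 93.7×5.4×13/((5.4+3.8)(13+3.8)) = 42.558 kPa
Final effective stress: σ'_f = σ'_0 + Δσ = 43.2 + 42.558 = 85.758 kPa.
Normally consolidated clay, so the full stress increment lies on the virgin compression line:
S_c = C_c·H/(1+e₀)·log₁₀(σ'_f/σ'_0) = 0.32×4.8/(1+0.76)×log₁₀(85.758/43.2)
    = 0.87273 × 0.29779 = 0.2599 m

S_c ≈ 260 mm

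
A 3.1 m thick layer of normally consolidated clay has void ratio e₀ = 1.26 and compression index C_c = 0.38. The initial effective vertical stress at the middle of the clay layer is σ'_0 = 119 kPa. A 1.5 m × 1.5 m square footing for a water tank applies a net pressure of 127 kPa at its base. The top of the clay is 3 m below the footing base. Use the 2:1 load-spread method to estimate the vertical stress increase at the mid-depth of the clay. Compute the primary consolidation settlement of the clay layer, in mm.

S_c ≈ 14.4 mm

Mid-depth of clay below the footing base: z = 3 + 3.1/2 = 4.55 m.
Stress increase at mid-clay by the 2:1 spreading method:
Δσ = qBL/((B+z)(L+z)) = 127×1.5×1.5/((1.5+4.55)(1.5+4.55)) = 7.8068 kPa
Final effective stress: σ'_f = σ'_0 + Δσ = 119 + 7.8068 = 126.81 kPa.
Normally consolidated clay, so the full stress increment lies on the virgin compression line:
S_c = C_c·H/(1+e₀)·log₁₀(σ'_f/σ'_0) = 0.38×3.1/(1+1.26)×log₁₀(126.81/119)
    = 0.52124 × 0.027607 = 0.01439 m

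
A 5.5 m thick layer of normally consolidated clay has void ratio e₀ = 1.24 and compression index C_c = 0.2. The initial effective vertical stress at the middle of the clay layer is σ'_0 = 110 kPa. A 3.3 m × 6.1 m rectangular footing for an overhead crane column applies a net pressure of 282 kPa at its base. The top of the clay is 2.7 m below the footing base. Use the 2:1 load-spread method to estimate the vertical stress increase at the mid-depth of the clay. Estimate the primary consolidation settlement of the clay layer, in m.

Mid-depth of clay below the footing base: z = 2.7 + 5.5/2 = 5.45 m.
Stress increase at mid-clay by the 2:1 spreading method:
Δσ = qBL/((B+z)(L+z)) = 282×3.3×6.1/((3.3+5.45)(6.1+5.45)) = 56.17 kPa
Final effective stress: σ'_f = σ'_0 + Δσ = 110 + 56.17 = 166.17 kPa.
Normally consolidated clay, so the full stress increment lies on the virgin compression line:
S_c = C_c·H/(1+e₀)·log₁₀(σ'_f/σ'_0) = 0.2×5.5/(1+1.24)×log₁₀(166.17/110)
    = 0.49107 × 0.17916 = 0.08798 m

S_c ≈ 0.088 m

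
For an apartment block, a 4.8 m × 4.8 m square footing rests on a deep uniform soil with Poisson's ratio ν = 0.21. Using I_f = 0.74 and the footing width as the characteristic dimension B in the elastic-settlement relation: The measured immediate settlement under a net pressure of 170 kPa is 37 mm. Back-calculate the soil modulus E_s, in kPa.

S_e = q·B·(1−ν²)/E_s · I_f  ⇒  E_s = q·B·(1−ν²)·I_f / S_e.
E_s = 170 × 4.8 × 0.9559 × 0.74 / 0.037 = 15600 kPa

E_s ≈ 15600 kPa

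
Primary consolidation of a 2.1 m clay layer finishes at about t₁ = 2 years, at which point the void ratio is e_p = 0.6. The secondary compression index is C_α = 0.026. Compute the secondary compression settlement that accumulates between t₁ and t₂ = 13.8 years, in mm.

S_s ≈ 28.6 mm

Secondary compression: S_s = C_α·H/(1+e_p)·log₁₀(t₂/t₁)
S_s = 0.026×2.1/(1+0.6)×log₁₀(13.8/2)
    = 0.03413 × 0.8388 = 0.02863 m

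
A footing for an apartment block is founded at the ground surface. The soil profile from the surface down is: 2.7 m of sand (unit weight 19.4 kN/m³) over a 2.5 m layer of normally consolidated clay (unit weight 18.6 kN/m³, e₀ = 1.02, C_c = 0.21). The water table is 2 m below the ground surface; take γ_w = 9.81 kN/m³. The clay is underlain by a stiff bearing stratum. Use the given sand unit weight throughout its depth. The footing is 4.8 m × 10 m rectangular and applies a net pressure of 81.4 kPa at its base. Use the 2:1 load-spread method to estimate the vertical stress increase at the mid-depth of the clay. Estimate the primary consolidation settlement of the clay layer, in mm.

Mid-depth of clay below the ground surface: z = 2.7 + 2.5/2 = 3.95 m.
Total vertical stress at mid-clay: σ_v = 19.4×2.7 + 18.6×1.25 = 75.63 kPa.
Pore pressure: u = 9.81×(3.95 − 2) = 19.13 kPa.
Initial effective stress: σ'_0 = σ_v − u = 75.63 − 19.13 = 56.5 kPa.
Stress increase at mid-clay by the 2:1 spreading method:
Δσ = qBL/((B+z)(L+z)) = 81.4×4.8×10/((4.8+3.95)(10+3.95)) = 32.01 kPa
Final effective stress: σ'_f = σ'_0 + Δσ = 56.5 + 32.01 = 88.51 kPa.
Normally consolidated clay, so the full stress increment lies on the virgin compression line:
S_c = C_c·H/(1+e₀)·log₁₀(σ'_f/σ'_0) = 0.21×2.5/(1+1.02)×log₁₀(88.51/56.5)
    = 0.2599 × 0.19494 = 0.05066 m

S_c ≈ 50.7 mm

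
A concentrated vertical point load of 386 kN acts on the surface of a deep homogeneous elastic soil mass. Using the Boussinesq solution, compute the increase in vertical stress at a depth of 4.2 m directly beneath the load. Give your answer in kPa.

Boussinesq vertical stress below a point load on an elastic half-space:
Δσ_z = 3P/(2πz²) · [1 + (r/z)²]^(−5/2)
r/z = 0/4.2 = 0; [1+(r/z)²]^(−5/2) = 1.
Δσ_z = 3×386/(2π×4.2²) × 1 = 10.448 × 1 = 10.45 kPa

Δσ_z ≈ 10.4 kPa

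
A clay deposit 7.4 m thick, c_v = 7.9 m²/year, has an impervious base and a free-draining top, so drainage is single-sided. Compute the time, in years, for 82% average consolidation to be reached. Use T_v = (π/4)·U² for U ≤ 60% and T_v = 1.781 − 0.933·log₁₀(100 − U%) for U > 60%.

Drainage path length: H_d = H = 7.4 m (single drainage).
U > 60%: T_v = 1.781 − 0.933·log₁₀(100 − 82) = 0.60983.
t = T_v·H_d²/c_v = 0.60983×7.4²/7.9 = 4.227 years.

t ≈ 4.23 years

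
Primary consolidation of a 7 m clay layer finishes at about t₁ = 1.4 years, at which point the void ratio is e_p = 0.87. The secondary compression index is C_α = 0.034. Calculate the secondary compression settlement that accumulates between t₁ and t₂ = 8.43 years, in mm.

Secondary compression: S_s = C_α·H/(1+e_p)·log₁₀(t₂/t₁)
S_s = 0.034×7/(1+0.87)×log₁₀(8.43/1.4)
    = 0.1273 × 0.7797 = 0.09923 m

S_s ≈ 99.2 mm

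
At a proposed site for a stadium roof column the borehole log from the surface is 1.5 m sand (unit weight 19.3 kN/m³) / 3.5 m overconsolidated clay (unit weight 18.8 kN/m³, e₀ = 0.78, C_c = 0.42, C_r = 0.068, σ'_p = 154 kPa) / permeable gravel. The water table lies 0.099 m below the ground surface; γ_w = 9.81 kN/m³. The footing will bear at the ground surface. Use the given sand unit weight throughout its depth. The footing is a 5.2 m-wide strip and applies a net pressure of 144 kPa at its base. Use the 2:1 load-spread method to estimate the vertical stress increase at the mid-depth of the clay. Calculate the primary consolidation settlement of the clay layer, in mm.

Mid-depth of clay below the ground surface: z = 1.5 + 3.5/2 = 3.25 m.
Total vertical stress at mid-clay: σ_v = 19.3×1.5 + 18.8×1.75 = 61.85 kPa.
Pore pressure: u = 9.81×(3.25 − 0.099) = 30.911 kPa.
Initial effective stress: σ'_0 = σ_v − u = 61.85 − 30.911 = 30.939 kPa.
Stress increase at mid-clay by the 2:1 spreading method:
Δσ = qB/(B+z) = 144×5.2/(5.2+3.25) = 88.615 kPa
Final effective stress: σ'_f = 30.939 + 88.615 = 119.55 kPa.
σ'_f = 119.55 ≤ σ'_p = 154 kPa, so the clay remains overconsolidated and only the recompression index applies:
S_c = C_r·H/(1+e₀)·log₁₀(σ'_f/σ'_0) = 0.068×3.5/1.78×log₁₀(119.55/30.939)
    = 0.13371 × 0.58704 = 0.07849 m

S_c ≈ 78.5 mm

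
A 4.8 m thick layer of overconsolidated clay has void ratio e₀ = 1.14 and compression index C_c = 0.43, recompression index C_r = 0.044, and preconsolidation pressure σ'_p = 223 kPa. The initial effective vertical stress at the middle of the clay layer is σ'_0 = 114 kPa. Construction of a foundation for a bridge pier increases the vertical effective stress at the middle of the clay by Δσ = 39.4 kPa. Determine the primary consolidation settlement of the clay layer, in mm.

Final effective stress: σ'_f = 114 + 39.4 = 153.4 kPa.
σ'_f = 153.4 ≤ σ'_p = 223 kPa, so the clay remains overconsolidated and only the recompression index applies:
S_c = C_r·H/(1+e₀)·log₁₀(σ'_f/σ'_0) = 0.044×4.8/2.14×log₁₀(153.4/114)
    = 0.098692 × 0.12892 = 0.01272 m

S_c ≈ 12.7 mm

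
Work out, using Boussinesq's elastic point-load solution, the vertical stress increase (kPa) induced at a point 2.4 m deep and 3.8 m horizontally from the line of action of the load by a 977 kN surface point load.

Boussinesq vertical stress below a point load on an elastic half-space:
Δσ_z = 3P/(2πz²) · [1 + (r/z)²]^(−5/2)
r/z = 3.8/2.4 = 1.5833; [1+(r/z)²]^(−5/2) = 0.043419.
Δσ_z = 3×977/(2π×2.4²) × 0.043419 = 80.987 × 0.043419 = 3.516 kPa

Δσ_z ≈ 3.52 kPa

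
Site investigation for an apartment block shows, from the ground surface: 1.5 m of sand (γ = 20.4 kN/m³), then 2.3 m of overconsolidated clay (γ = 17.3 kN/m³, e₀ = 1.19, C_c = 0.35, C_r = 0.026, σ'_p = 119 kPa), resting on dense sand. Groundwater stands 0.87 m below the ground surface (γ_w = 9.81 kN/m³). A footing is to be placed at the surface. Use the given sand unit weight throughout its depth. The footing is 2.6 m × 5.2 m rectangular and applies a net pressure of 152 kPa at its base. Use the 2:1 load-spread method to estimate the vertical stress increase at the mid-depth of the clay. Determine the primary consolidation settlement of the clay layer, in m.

S_c ≈ 0.0109 m

Mid-depth of clay below the ground surface: z = 1.5 + 2.3/2 = 2.65 m.
Total vertical stress at mid-clay: σ_v = 20.4×1.5 + 17.3×1.15 = 50.495 kPa.
Pore pressure: u = 9.81×(2.65 − 0.87) = 17.462 kPa.
Initial effective stress: σ'_0 = σ_v − u = 50.495 − 17.462 = 33.033 kPa.
Stress increase at mid-clay by the 2:1 spreading method:
Δσ = qBL/((B+z)(L+z)) = 152×2.6×5.2/((2.6+2.65)(5.2+2.65)) = 49.864 kPa
Final effective stress: σ'_f = 33.033 + 49.864 = 82.897 kPa.
σ'_f = 82.897 ≤ σ'_p = 119 kPa, so the clay remains overconsolidated and only the recompression index applies:
S_c = C_r·H/(1+e₀)·log₁₀(σ'_f/σ'_0) = 0.026×2.3/2.19×log₁₀(82.897/33.033)
    = 0.027305 × 0.39959 = 0.01091 m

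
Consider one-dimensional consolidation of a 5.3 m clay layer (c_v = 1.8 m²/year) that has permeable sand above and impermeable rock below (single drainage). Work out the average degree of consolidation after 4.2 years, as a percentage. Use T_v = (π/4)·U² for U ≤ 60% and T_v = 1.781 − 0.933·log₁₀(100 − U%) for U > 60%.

Drainage path length: H_d = H = 5.3 m (single drainage).
T_v = c_v·t/H_d² = 1.8×4.2/5.3² = 0.26913.
T_v = 0.26913 corresponds to the U ≤ 60% branch:
U = √(4T_v/π) = 0.5854

U ≈ 58.5 %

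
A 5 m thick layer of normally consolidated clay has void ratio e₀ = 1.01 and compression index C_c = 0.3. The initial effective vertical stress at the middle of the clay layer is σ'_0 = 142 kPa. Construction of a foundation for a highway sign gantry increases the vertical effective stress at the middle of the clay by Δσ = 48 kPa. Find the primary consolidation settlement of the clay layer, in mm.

S_c ≈ 94.4 mm

Final effective stress: σ'_f = σ'_0 + Δσ = 142 + 48 = 190 kPa.
Normally consolidated clay, so the full stress increment lies on the virgin compression line:
S_c = C_c·H/(1+e₀)·log₁₀(σ'_f/σ'_0) = 0.3×5/(1+1.01)×log₁₀(190/142)
    = 0.74627 × 0.12647 = 0.09438 m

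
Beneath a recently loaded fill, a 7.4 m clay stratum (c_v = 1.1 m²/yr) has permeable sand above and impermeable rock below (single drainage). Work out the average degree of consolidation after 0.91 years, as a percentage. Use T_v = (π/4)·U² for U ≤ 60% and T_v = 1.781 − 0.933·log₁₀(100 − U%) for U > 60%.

Drainage path length: H_d = H = 7.4 m (single drainage).
T_v = c_v·t/H_d² = 1.1×0.91/7.4² = 0.01828.
T_v = 0.01828 corresponds to the U ≤ 60% branch:
U = √(4T_v/π) = 0.1526

U ≈ 15.3 %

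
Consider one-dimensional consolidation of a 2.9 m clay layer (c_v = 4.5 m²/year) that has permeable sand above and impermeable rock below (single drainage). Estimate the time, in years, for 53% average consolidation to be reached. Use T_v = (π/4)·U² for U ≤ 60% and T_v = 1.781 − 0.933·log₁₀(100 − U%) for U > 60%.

t ≈ 0.412 years

Drainage path length: H_d = H = 2.9 m (single drainage).
U ≤ 60%: T_v = (π/4)·U² = (π/4)×0.53² = 0.22062.
t = T_v·H_d²/c_v = 0.22062×2.9²/4.5 = 0.4123 years.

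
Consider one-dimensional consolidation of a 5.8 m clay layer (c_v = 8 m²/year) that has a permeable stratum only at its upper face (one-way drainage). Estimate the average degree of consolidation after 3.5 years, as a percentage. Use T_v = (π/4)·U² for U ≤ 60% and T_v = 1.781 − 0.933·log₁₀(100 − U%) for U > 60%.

Drainage path length: H_d = H = 5.8 m (single drainage).
T_v = c_v·t/H_d² = 8×3.5/5.8² = 0.83234.
T_v = 0.83234 corresponds to the U > 60% branch:
U = 1 − 10^((1.781 − T_v)/0.933)/100 = 0.8961

U ≈ 89.6 %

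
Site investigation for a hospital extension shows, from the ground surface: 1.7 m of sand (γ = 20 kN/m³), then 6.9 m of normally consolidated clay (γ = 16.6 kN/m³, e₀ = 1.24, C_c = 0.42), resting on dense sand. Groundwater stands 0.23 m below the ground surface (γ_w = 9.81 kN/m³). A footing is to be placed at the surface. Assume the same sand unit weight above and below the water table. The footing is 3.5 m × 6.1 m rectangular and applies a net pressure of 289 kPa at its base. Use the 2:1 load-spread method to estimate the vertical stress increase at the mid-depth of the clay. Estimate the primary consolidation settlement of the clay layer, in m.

Mid-depth of clay below the ground surface: z = 1.7 + 6.9/2 = 5.15 m.
Total vertical stress at mid-clay: σ_v = 20×1.7 + 16.6×3.45 = 91.27 kPa.
Pore pressure: u = 9.81×(5.15 − 0.23) = 48.265 kPa.
Initial effective stress: σ'_0 = σ_v − u = 91.27 − 48.265 = 43.005 kPa.
Stress increase at mid-clay by the 2:1 spreading method:
Δσ = qBL/((B+z)(L+z)) = 289×3.5×6.1/((3.5+5.15)(6.1+5.15)) = 63.406 kPa
Final effective stress: σ'_f = σ'_0 + Δσ = 43.005 + 63.406 = 106.41 kPa.
Normally consolidated clay, so the full stress increment lies on the virgin compression line:
S_c = C_c·H/(1+e₀)·log₁₀(σ'_f/σ'_0) = 0.42×6.9/(1+1.24)×log₁₀(106.41/43.005)
    = 1.2937 × 0.39346 = 0.509 m

S_c ≈ 0.509 m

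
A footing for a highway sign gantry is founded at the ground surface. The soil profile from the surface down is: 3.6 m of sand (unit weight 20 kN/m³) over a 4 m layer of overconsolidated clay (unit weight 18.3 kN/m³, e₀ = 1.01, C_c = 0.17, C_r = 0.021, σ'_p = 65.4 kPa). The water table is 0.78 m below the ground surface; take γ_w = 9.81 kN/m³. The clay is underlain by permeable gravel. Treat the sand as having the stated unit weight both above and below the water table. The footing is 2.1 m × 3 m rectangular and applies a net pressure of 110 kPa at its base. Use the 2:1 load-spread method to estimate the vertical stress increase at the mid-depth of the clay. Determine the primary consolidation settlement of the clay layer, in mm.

S_c ≈ 14.8 mm

Mid-depth of clay below the ground surface: z = 3.6 + 4/2 = 5.6 m.
Total vertical stress at mid-clay: σ_v = 20×3.6 + 18.3×2 = 108.6 kPa.
Pore pressure: u = 9.81×(5.6 − 0.78) = 47.284 kPa.
Initial effective stress: σ'_0 = σ_v − u = 108.6 − 47.284 = 61.316 kPa.
Stress increase at mid-clay by the 2:1 spreading method:
Δσ = qBL/((B+z)(L+z)) = 110×2.1×3/((2.1+5.6)(3+5.6)) = 10.465 kPa
Final effective stress: σ'_f = 61.316 + 10.465 = 71.781 kPa.
σ'_f = 71.781 > σ'_p = 65.4 kPa, so the stress path crosses the preconsolidation pressure — recompression up to σ'_p, then virgin compression beyond:
S_c = H/(1+e₀)·[C_r·log₁₀(σ'_p/σ'_0) + C_c·log₁₀(σ'_f/σ'_p)]
    = 4/2.01 × [0.021×log₁₀(65.4/61.316) + 0.17×log₁₀(71.781/65.4)]
    = 1.99 × [0.00058808 + 0.0068734] = 0.01485 m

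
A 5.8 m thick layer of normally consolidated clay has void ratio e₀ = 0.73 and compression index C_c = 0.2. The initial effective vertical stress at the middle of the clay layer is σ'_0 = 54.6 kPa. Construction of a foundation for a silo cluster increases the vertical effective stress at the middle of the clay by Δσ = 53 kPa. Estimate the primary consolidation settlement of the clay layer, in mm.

Final effective stress: σ'_f = σ'_0 + Δσ = 54.6 + 53 = 107.6 kPa.
Normally consolidated clay, so the full stress increment lies on the virgin compression line:
S_c = C_c·H/(1+e₀)·log₁₀(σ'_f/σ'_0) = 0.2×5.8/(1+0.73)×log₁₀(107.6/54.6)
    = 0.67052 × 0.29462 = 0.1975 m

S_c ≈ 198 mm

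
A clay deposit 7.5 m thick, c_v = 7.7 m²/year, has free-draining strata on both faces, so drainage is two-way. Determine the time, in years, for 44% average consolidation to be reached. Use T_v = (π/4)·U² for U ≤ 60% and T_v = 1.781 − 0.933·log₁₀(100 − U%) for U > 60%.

Drainage path length: H_d = H/2 = 3.75 m (double drainage).
U ≤ 60%: T_v = (π/4)·U² = (π/4)×0.44² = 0.15205.
t = T_v·H_d²/c_v = 0.15205×3.75²/7.7 = 0.2777 years.

t ≈ 0.278 years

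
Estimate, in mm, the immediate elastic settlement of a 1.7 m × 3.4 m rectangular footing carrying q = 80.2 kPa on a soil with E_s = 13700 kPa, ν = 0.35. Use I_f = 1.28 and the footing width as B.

Immediate (elastic) settlement: S_e = q·B·(1−ν²)/E_s · I_f.
S_e = 80.2 × 1.7 × (1 − 0.35²) / 13700 × 1.28
    = 80.2 × 1.7 × 0.8775 / 13700 × 1.28
    = 0.01118 m = 11.18 mm

S_e ≈ 11.2 mm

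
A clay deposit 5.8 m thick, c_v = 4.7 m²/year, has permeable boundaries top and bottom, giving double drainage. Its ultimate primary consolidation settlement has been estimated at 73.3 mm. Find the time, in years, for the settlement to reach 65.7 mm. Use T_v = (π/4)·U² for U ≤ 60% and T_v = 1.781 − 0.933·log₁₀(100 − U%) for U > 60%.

Drainage path length: H_d = H/2 = 2.9 m (double drainage).
U = S(t)/S_ult = 65.7/73.3 = 0.8963.
U > 60%: T_v = 1.781 − 0.933·log₁₀(100 − 89.632) = 0.83334.
t = T_v·H_d²/c_v = 0.83334×2.9²/4.7 = 1.491 years.

t ≈ 1.49 years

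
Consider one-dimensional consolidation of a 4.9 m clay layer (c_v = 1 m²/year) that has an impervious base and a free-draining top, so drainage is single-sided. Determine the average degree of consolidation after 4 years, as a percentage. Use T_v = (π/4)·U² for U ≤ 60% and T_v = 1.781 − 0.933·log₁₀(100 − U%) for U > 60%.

U ≈ 46.1 %

Drainage path length: H_d = H = 4.9 m (single drainage).
T_v = c_v·t/H_d² = 1×4/4.9² = 0.1666.
T_v = 0.1666 corresponds to the U ≤ 60% branch:
U = √(4T_v/π) = 0.4606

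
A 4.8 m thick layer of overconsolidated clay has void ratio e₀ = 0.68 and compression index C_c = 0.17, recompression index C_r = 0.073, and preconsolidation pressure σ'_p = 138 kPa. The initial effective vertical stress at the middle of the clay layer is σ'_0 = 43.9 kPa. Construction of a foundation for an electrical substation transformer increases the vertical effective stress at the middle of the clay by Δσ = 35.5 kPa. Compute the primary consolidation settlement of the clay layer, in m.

S_c ≈ 0.0537 m

Final effective stress: σ'_f = 43.9 + 35.5 = 79.4 kPa.
σ'_f = 79.4 ≤ σ'_p = 138 kPa, so the clay remains overconsolidated and only the recompression index applies:
S_c = C_r·H/(1+e₀)·log₁₀(σ'_f/σ'_0) = 0.073×4.8/1.68×log₁₀(79.4/43.9)
    = 0.20857 × 0.25736 = 0.05368 m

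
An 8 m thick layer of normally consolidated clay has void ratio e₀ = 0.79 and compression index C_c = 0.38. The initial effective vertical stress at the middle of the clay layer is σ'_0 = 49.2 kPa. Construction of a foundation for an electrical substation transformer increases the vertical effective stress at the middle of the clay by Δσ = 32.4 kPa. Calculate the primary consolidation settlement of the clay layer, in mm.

S_c ≈ 373 mm

Final effective stress: σ'_f = σ'_0 + Δσ = 49.2 + 32.4 = 81.6 kPa.
Normally consolidated clay, so the full stress increment lies on the virgin compression line:
S_c = C_c·H/(1+e₀)·log₁₀(σ'_f/σ'_0) = 0.38×8/(1+0.79)×log₁₀(81.6/49.2)
    = 1.6983 × 0.21973 = 0.3732 m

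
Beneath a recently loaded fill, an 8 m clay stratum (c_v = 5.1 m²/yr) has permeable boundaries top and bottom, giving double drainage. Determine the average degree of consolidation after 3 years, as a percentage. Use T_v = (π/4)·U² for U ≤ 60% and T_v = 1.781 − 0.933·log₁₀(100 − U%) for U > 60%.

U ≈ 92.3 %

Drainage path length: H_d = H/2 = 4 m (double drainage).
T_v = c_v·t/H_d² = 5.1×3/4² = 0.95625.
T_v = 0.95625 corresponds to the U > 60% branch:
U = 1 − 10^((1.781 − T_v)/0.933)/100 = 0.9234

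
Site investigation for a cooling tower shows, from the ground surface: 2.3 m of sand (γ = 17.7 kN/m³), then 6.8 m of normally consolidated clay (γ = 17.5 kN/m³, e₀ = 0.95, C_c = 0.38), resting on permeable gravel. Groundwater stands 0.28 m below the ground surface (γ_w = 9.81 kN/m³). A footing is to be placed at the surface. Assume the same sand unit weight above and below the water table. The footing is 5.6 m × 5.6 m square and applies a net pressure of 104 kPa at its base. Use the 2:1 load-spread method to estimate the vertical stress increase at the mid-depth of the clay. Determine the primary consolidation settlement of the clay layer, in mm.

Mid-depth of clay below the ground surface: z = 2.3 + 6.8/2 = 5.7 m.
Total vertical stress at mid-clay: σ_v = 17.7×2.3 + 17.5×3.4 = 100.21 kPa.
Pore pressure: u = 9.81×(5.7 − 0.28) = 53.17 kPa.
Initial effective stress: σ'_0 = σ_v − u = 100.21 − 53.17 = 47.04 kPa.
Stress increase at mid-clay by the 2:1 spreading method:
Δσ = qBL/((B+z)(L+z)) = 104×5.6×5.6/((5.6+5.7)(5.6+5.7)) = 25.542 kPa
Final effective stress: σ'_f = σ'_0 + Δσ = 47.04 + 25.542 = 72.582 kPa.
Normally consolidated clay, so the full stress increment lies on the virgin compression line:
S_c = C_c·H/(1+e₀)·log₁₀(σ'_f/σ'_0) = 0.38×6.8/(1+0.95)×log₁₀(72.582/47.04)
    = 1.3251 × 0.18836 = 0.2496 m

S_c ≈ 250 mm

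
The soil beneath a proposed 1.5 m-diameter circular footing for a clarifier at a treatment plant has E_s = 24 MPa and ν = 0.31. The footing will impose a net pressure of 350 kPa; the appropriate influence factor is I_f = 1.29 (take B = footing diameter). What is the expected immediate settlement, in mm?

Immediate (elastic) settlement: S_e = q·B·(1−ν²)/E_s · I_f.
E_s = 24 MPa = 24000 kPa.
S_e = 350 × 1.5 × (1 − 0.31²) / 24000 × 1.29
    = 350 × 1.5 × 0.9039 / 24000 × 1.29
    = 0.02551 m = 25.51 mm

S_e ≈ 25.5 mm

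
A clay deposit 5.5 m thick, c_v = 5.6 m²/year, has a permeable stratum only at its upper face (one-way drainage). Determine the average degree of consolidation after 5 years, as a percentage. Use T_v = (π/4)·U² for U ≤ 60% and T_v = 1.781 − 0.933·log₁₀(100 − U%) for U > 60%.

U ≈ 91.7 %

Drainage path length: H_d = H = 5.5 m (single drainage).
T_v = c_v·t/H_d² = 5.6×5/5.5² = 0.92562.
T_v = 0.92562 corresponds to the U > 60% branch:
U = 1 − 10^((1.781 − T_v)/0.933)/100 = 0.9174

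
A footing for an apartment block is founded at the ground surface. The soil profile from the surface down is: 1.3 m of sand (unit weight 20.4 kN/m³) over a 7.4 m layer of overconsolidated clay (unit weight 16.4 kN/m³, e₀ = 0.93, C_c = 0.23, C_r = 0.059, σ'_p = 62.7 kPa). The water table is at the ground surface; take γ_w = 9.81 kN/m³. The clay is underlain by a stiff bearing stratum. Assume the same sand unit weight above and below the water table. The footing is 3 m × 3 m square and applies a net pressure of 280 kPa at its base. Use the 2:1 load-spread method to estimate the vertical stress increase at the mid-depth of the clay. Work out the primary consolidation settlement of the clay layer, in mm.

Mid-depth of clay below the ground surface: z = 1.3 + 7.4/2 = 5 m.
Total vertical stress at mid-clay: σ_v = 20.4×1.3 + 16.4×3.7 = 87.2 kPa.
Pore pressure: u = 9.81×(5 − 0) = 49.05 kPa.
Initial effective stress: σ'_0 = σ_v − u = 87.2 − 49.05 = 38.15 kPa.
Stress increase at mid-clay by the 2:1 spreading method:
Δσ = qBL/((B+z)(L+z)) = 280×3×3/((3+5)(3+5)) = 39.375 kPa
Final effective stress: σ'_f = 38.15 + 39.375 = 77.525 kPa.
σ'_f = 77.525 > σ'_p = 62.7 kPa, so the stress path crosses the preconsolidation pressure — recompression up to σ'_p, then virgin compression beyond:
S_c = H/(1+e₀)·[C_r·log₁₀(σ'_p/σ'_0) + C_c·log₁₀(σ'_f/σ'_p)]
    = 7.4/1.93 × [0.059×log₁₀(62.7/38.15) + 0.23×log₁₀(77.525/62.7)]
    = 3.8342 × [0.012731 + 0.0212] = 0.1301 m

S_c ≈ 130 mm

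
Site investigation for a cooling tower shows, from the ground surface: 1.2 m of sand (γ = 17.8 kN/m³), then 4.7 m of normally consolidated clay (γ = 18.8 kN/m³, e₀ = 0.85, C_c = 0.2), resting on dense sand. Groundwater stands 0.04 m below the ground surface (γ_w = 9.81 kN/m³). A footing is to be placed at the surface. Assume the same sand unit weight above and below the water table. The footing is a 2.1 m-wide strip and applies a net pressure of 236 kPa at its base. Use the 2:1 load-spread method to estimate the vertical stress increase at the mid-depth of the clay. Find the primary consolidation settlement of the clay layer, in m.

Mid-depth of clay below the ground surface: z = 1.2 + 4.7/2 = 3.55 m.
Total vertical stress at mid-clay: σ_v = 17.8×1.2 + 18.8×2.35 = 65.54 kPa.
Pore pressure: u = 9.81×(3.55 − 0.04) = 34.433 kPa.
Initial effective stress: σ'_0 = σ_v − u = 65.54 − 34.433 = 31.107 kPa.
Stress increase at mid-clay by the 2:1 spreading method:
Δσ = qB/(B+z) = 236×2.1/(2.1+3.55) = 87.717 kPa
Final effective stress: σ'_f = σ'_0 + Δσ = 31.107 + 87.717 = 118.82 kPa.
Normally consolidated clay, so the full stress increment lies on the virgin compression line:
S_c = C_c·H/(1+e₀)·log₁₀(σ'_f/σ'_0) = 0.2×4.7/(1+0.85)×log₁₀(118.82/31.107)
    = 0.50811 × 0.58203 = 0.2957 m

S_c ≈ 0.296 m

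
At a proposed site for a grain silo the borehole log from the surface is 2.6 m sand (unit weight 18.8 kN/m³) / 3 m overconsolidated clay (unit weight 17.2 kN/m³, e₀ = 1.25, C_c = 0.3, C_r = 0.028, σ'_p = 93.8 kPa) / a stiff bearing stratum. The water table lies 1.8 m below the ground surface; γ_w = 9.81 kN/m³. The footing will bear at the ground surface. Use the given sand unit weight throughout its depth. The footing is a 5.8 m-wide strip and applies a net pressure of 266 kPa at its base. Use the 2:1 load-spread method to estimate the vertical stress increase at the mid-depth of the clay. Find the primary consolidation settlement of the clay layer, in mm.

Mid-depth of clay below the ground surface: z = 2.6 + 3/2 = 4.1 m.
Total vertical stress at mid-clay: σ_v = 18.8×2.6 + 17.2×1.5 = 74.68 kPa.
Pore pressure: u = 9.81×(4.1 − 1.8) = 22.563 kPa.
Initial effective stress: σ'_0 = σ_v − u = 74.68 − 22.563 = 52.117 kPa.
Stress increase at mid-clay by the 2:1 spreading method:
Δσ = qB/(B+z) = 266×5.8/(5.8+4.1) = 155.84 kPa
Final effective stress: σ'_f = 52.117 + 155.84 = 207.96 kPa.
σ'_f = 207.96 > σ'_p = 93.8 kPa, so the stress path crosses the preconsolidation pressure — recompression up to σ'_p, then virgin compression beyond:
S_c = H/(1+e₀)·[C_r·log₁₀(σ'_p/σ'_0) + C_c·log₁₀(σ'_f/σ'_p)]
    = 3/2.25 × [0.028×log₁₀(93.8/52.117) + 0.3×log₁₀(207.96/93.8)]
    = 1.3333 × [0.0071463 + 0.10373] = 0.1478 m

S_c ≈ 148 mm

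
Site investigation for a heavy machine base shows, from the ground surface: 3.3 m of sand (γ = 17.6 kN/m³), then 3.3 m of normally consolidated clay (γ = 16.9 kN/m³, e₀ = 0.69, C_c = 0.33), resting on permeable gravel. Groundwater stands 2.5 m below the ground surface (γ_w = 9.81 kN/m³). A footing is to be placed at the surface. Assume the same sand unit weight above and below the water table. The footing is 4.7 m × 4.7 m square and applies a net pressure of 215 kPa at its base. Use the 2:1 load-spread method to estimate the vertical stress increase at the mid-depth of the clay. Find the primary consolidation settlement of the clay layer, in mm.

S_c ≈ 168 mm

Mid-depth of clay below the ground surface: z = 3.3 + 3.3/2 = 4.95 m.
Total vertical stress at mid-clay: σ_v = 17.6×3.3 + 16.9×1.65 = 85.965 kPa.
Pore pressure: u = 9.81×(4.95 − 2.5) = 24.035 kPa.
Initial effective stress: σ'_0 = σ_v − u = 85.965 − 24.035 = 61.93 kPa.
Stress increase at mid-clay by the 2:1 spreading method:
Δσ = qBL/((B+z)(L+z)) = 215×4.7×4.7/((4.7+4.95)(4.7+4.95)) = 51.001 kPa
Final effective stress: σ'_f = σ'_0 + Δσ = 61.93 + 51.001 = 112.93 kPa.
Normally consolidated clay, so the full stress increment lies on the virgin compression line:
S_c = C_c·H/(1+e₀)·log₁₀(σ'_f/σ'_0) = 0.33×3.3/(1+0.69)×log₁₀(112.93/61.93)
    = 0.64438 × 0.26091 = 0.1681 m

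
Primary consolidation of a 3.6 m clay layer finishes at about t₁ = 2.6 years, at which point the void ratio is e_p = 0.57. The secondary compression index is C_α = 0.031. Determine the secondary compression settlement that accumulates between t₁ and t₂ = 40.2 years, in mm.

Secondary compression: S_s = C_α·H/(1+e_p)·log₁₀(t₂/t₁)
S_s = 0.031×3.6/(1+0.57)×log₁₀(40.2/2.6)
    = 0.07108 × 1.189 = 0.08454 m

S_s ≈ 84.5 mm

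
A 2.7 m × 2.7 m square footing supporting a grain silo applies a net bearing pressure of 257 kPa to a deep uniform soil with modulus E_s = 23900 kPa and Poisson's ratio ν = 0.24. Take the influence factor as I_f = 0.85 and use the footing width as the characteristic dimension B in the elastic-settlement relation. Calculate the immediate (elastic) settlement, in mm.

S_e ≈ 23.3 mm

Immediate (elastic) settlement: S_e = q·B·(1−ν²)/E_s · I_f.
S_e = 257 × 2.7 × (1 − 0.24²) / 23900 × 0.85
    = 257 × 2.7 × 0.9424 / 23900 × 0.85
    = 0.02326 m = 23.26 mm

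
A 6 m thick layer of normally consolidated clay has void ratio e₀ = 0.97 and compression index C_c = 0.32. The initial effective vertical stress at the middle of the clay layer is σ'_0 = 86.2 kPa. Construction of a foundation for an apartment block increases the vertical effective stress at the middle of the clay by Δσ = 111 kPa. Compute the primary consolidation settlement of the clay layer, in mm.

Final effective stress: σ'_f = σ'_0 + Δσ = 86.2 + 111 = 197.2 kPa.
Normally consolidated clay, so the full stress increment lies on the virgin compression line:
S_c = C_c·H/(1+e₀)·log₁₀(σ'_f/σ'_0) = 0.32×6/(1+0.97)×log₁₀(197.2/86.2)
    = 0.97462 × 0.3594 = 0.3503 m

S_c ≈ 350 mm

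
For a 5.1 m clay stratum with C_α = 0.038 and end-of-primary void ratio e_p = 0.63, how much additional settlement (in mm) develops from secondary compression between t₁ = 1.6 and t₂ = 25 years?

S_s ≈ 142 mm

Secondary compression: S_s = C_α·H/(1+e_p)·log₁₀(t₂/t₁)
S_s = 0.038×5.1/(1+0.63)×log₁₀(25/1.6)
    = 0.1189 × 1.194 = 0.1419 m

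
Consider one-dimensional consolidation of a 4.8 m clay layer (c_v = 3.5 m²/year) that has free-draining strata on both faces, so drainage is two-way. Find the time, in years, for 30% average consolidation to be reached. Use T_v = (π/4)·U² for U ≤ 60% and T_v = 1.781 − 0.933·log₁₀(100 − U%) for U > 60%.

Drainage path length: H_d = H/2 = 2.4 m (double drainage).
U ≤ 60%: T_v = (π/4)·U² = (π/4)×0.3² = 0.070686.
t = T_v·H_d²/c_v = 0.070686×2.4²/3.5 = 0.1163 years.

t ≈ 0.116 years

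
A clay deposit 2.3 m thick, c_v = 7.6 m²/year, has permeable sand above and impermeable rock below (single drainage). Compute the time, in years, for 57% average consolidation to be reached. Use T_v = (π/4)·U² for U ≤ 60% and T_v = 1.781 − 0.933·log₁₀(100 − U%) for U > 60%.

t ≈ 0.178 years

Drainage path length: H_d = H = 2.3 m (single drainage).
U ≤ 60%: T_v = (π/4)·U² = (π/4)×0.57² = 0.25518.
t = T_v·H_d²/c_v = 0.25518×2.3²/7.6 = 0.1776 years.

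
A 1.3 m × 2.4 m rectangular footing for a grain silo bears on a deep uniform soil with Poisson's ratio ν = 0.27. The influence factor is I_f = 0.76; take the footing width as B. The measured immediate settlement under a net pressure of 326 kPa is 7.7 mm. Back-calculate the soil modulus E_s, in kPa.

E_s ≈ 38800 kPa

S_e = q·B·(1−ν²)/E_s · I_f  ⇒  E_s = q·B·(1−ν²)·I_f / S_e.
E_s = 326 × 1.3 × 0.9271 × 0.76 / 0.0077 = 38780 kPa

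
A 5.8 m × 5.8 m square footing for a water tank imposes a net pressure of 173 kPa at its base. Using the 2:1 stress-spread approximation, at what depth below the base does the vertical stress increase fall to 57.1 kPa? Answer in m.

2:1 spreading — at depth z the loaded area has grown by z in each plan dimension:
qB²/(B+z)² = Δσ_z ⇒ z = B(√(q/Δσ_z) − 1) = 5.8×(√(173/57.1) − 1) = 4.296 m

z ≈ 4.3 m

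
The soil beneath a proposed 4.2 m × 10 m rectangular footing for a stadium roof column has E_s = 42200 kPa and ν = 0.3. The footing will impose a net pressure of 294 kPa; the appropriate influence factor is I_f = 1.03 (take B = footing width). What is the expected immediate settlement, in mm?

Immediate (elastic) settlement: S_e = q·B·(1−ν²)/E_s · I_f.
S_e = 294 × 4.2 × (1 − 0.3²) / 42200 × 1.03
    = 294 × 4.2 × 0.91 / 42200 × 1.03
    = 0.02743 m = 27.43 mm

S_e ≈ 27.4 mm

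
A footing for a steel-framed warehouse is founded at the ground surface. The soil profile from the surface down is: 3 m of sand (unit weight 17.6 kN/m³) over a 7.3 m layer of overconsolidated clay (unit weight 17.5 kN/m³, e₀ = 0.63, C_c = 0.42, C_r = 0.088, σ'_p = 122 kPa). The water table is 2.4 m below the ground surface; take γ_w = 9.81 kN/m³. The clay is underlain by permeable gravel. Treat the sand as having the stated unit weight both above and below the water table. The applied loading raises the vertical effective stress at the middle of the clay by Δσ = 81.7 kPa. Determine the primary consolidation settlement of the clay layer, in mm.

Mid-depth of clay below the ground surface: z = 3 + 7.3/2 = 6.65 m.
Total vertical stress at mid-clay: σ_v = 17.6×3 + 17.5×3.65 = 116.68 kPa.
Pore pressure: u = 9.81×(6.65 − 2.4) = 41.693 kPa.
Initial effective stress: σ'_0 = σ_v − u = 116.68 − 41.693 = 74.987 kPa.
Final effective stress: σ'_f = 74.987 + 81.7 = 156.69 kPa.
σ'_f = 156.69 > σ'_p = 122 kPa, so the stress path crosses the preconsolidation pressure — recompression up to σ'_p, then virgin compression beyond:
S_c = H/(1+e₀)·[C_r·log₁₀(σ'_p/σ'_0) + C_c·log₁₀(σ'_f/σ'_p)]
    = 7.3/1.63 × [0.088×log₁₀(122/74.987) + 0.42×log₁₀(156.69/122)]
    = 4.4785 × [0.018601 + 0.045646] = 0.2877 m

S_c ≈ 288 mm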